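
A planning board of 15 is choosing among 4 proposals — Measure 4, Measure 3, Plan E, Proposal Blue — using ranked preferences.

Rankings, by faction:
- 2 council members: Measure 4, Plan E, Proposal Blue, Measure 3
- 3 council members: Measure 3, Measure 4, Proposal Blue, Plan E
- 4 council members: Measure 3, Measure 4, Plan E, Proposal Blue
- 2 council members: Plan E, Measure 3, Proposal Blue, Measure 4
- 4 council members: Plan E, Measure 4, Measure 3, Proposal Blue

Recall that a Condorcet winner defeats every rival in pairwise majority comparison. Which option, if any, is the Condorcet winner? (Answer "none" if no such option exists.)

Pairwise majorities:
Measure 4 vs Measure 3: Measure 4 is ranked higher on 2+4 = 6 ballots, Measure 3 on 9. Measure 3 wins 9–6.
Measure 4 vs Plan E: Measure 4 preferred on 2+3+4 = 9 ballots; Measure 4 wins 9–6.
Measure 4 vs Proposal Blue: Measure 4 preferred on 2+3+4+4 = 13 ballots; Measure 4 wins 13–2.
Measure 3 vs Plan E: 3+4 = 7 for Measure 3, 8 for Plan E — Plan E by 8–7.
Measure 3 vs Proposal Blue: Measure 3 is ranked higher on 3+4+2+4 = 13 ballots, Proposal Blue on 2. Measure 3 wins 13–2.
Plan E vs Proposal Blue: 12 to 3, Plan E.
Each option drops at least one matchup (Measure 4 loses to Measure 3; Measure 3 loses to Plan E; Plan E loses to Measure 4; Proposal Blue loses to Measure 4); the cycle Measure 4 > Plan E > Measure 3 > Measure 4 rules out a Condorcet winner.

none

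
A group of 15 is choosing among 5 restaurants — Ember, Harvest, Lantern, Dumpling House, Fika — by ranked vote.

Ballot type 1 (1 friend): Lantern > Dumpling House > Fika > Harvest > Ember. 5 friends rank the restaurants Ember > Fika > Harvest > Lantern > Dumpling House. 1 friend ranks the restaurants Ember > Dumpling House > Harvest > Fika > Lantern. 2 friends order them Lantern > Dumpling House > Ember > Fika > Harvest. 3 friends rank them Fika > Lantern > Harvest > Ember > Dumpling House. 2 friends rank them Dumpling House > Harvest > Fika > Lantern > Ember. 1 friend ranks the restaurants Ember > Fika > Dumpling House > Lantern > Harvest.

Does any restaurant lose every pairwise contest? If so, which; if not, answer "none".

Dumpling House

Pairwise majorities:
Ember vs Harvest: Ember is ranked higher on 5+1+2+1 = 9 ballots, Harvest on 6. Ember wins 9–6.
Ember vs Lantern: 7 to 8, Lantern.
Ember–Dumpling House: Ember 10–5.
Ember vs Fika: Ember wins 9–6.
Harvest vs Lantern: 8 to 7, Harvest.
Harvest vs Dumpling House: Harvest wins 8–7.
Harvest vs Fika: 1+2 = 3 for Harvest, 12 for Fika — Fika by 12–3.
Lantern vs Dumpling House: Lantern is ranked higher on 1+5+2+3 = 11 ballots, Dumpling House on 4. Lantern wins 11–4.
Lantern–Fika: Fika 12–3.
Dumpling House vs Fika: 1+1+2+2 = 6 for Dumpling House, 9 for Fika — Fika by 9–6.
Dumpling House is beaten in every head-to-head and is the Condorcet loser.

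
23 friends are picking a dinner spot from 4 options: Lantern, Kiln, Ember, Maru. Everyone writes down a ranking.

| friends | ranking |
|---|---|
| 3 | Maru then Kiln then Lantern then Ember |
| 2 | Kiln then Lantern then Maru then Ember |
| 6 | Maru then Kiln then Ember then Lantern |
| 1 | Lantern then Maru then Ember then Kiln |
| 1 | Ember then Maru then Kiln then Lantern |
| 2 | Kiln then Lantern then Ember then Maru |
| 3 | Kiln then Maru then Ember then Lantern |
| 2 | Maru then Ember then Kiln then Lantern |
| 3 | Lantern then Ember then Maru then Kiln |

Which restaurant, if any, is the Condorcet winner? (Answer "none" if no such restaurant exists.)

Maru

Pairwise majorities:
Lantern vs Kiln: Kiln, 19–4.
Lantern–Ember: Ember 12–11.
Lantern vs Maru: Maru wins 15–8.
Kiln vs Ember: Kiln, 16–7.
Kiln vs Maru: Maru wins 16–7.
Ember vs Maru: Maru wins 17–6.
Maru beats each of Lantern, Kiln, Ember — Maru is the Condorcet winner.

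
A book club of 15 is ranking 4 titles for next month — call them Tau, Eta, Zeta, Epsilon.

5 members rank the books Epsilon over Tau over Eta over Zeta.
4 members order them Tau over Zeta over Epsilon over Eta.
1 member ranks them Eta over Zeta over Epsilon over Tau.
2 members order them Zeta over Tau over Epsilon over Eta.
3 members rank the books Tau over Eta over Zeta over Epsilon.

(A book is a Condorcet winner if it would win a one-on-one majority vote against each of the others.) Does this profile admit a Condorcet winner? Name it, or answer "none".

Pairwise majorities:
Tau vs Eta: 5+4+2+3 = 14 for Tau, 1 for Eta — Tau by 14–1.
Tau vs Zeta: 12 to 3, Tau.
Tau vs Epsilon: 4+2+3 = 9 for Tau, 6 for Epsilon — Tau by 9–6.
Eta vs Zeta: 5+1+3 = 9 for Eta, 6 for Zeta — Eta by 9–6.
Eta vs Epsilon: Eta is ranked higher on 1+3 = 4 ballots, Epsilon on 11. Epsilon wins 11–4.
Zeta vs Epsilon: Zeta preferred on 4+1+2+3 = 10 ballots; Zeta wins 10–5.
Tau defeats every rival head-to-head and is the Condorcet winner.

Tau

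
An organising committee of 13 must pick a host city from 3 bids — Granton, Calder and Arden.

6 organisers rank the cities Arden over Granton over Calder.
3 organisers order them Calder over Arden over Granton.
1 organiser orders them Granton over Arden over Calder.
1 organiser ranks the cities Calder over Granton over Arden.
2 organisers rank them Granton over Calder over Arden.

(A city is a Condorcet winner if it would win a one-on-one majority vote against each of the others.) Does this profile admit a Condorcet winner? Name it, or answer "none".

Arden

Pairwise majorities:
Granton vs Calder: Granton is ranked higher on 6+1+2 = 9 ballots, Calder on 4. Granton wins 9–4.
Granton vs Arden: Arden wins 9–4.
Calder–Arden: Arden 7–6.
Arden wins every pairwise contest, so Arden is the Condorcet winner.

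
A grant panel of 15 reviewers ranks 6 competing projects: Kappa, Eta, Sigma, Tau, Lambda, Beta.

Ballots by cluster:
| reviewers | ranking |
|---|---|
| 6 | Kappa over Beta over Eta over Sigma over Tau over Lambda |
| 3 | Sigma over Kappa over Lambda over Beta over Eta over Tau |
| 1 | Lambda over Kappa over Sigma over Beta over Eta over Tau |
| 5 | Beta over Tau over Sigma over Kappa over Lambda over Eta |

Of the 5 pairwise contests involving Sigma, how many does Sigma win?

Sigma against each rival (15 reviewers):
Sigma–Kappa: Sigma 8–7.
Sigma vs Eta: Sigma, 9–6.
Sigma vs Tau: Sigma, 10–5.
Sigma vs Lambda: 6+3+5 = 14 for Sigma, 1 for Lambda — Sigma by 14–1.
Sigma vs Beta: Beta wins 11–4.
Sigma beats Kappa, Eta, Tau, Lambda; loses to Beta — 4 pairwise wins.

4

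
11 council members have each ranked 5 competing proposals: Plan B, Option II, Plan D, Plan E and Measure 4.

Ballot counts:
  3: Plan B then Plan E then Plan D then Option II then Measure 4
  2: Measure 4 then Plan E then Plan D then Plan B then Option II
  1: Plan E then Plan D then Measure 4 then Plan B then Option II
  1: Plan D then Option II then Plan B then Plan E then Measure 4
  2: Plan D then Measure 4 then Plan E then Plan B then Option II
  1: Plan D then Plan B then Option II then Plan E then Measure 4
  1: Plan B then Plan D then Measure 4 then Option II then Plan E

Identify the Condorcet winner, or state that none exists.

none

Pairwise majorities:
Plan B–Option II: Plan B 10–1.
Plan B vs Plan D: Plan D, 7–4.
Plan B vs Plan E: Plan B, 6–5.
Plan B vs Measure 4: Plan B, 6–5.
Option II vs Plan D: Plan D, 11–0.
Option II vs Plan E: Plan E wins 8–3.
Option II vs Measure 4: Measure 4, 6–5.
Plan D vs Plan E: Plan E wins 6–5.
Plan D vs Measure 4: Plan D, 9–2.
Plan E–Measure 4: Plan E 6–5.
No option is unbeaten: Plan B loses to Plan D; Option II loses to Plan B; Plan D loses to Plan E; Plan E loses to Plan B; Measure 4 loses to Plan B. In particular Plan B > Plan E > Plan D > Plan B is a majority cycle — no Condorcet winner exists.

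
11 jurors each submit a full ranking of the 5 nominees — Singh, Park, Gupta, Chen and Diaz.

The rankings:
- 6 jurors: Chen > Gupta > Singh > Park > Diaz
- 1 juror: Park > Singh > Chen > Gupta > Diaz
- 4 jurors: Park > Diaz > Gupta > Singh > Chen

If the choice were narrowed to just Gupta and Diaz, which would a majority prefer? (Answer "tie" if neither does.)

Ballots ranking Gupta above Diaz: 6 + 1 = 7.
Ballots ranking Diaz above Gupta: 11 − 7 = 4.
Gupta wins the head-to-head 7–4.

Gupta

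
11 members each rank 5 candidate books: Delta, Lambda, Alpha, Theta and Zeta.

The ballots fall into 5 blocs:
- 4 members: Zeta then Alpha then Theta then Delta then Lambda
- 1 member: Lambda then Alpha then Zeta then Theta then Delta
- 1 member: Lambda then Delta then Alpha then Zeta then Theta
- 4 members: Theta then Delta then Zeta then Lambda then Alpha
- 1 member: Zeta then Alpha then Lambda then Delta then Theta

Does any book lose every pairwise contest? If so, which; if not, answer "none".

none

Head-to-head results (11 members):
Delta vs Lambda: Delta is ranked higher on 4+4 = 8 ballots, Lambda on 3. Delta wins 8–3.
Delta vs Alpha: 1+4 = 5 for Delta, 6 for Alpha — Alpha by 6–5.
Delta vs Theta: Delta is ranked higher on 1+1 = 2 ballots, Theta on 9. Theta wins 9–2.
Delta–Zeta: Zeta 6–5.
Lambda vs Alpha: 6 to 5, Lambda.
Lambda vs Theta: Theta wins 8–3.
Lambda–Zeta: Zeta 9–2.
Alpha vs Theta: Alpha wins 7–4.
Alpha vs Zeta: Zeta wins 9–2.
Theta vs Zeta: 4 for Theta, 7 for Zeta — Zeta by 7–4.
Each book has at least one pairwise win (Delta beats Lambda; Lambda beats Alpha; Alpha beats Delta; Theta beats Delta; Zeta beats Delta) — no Condorcet loser.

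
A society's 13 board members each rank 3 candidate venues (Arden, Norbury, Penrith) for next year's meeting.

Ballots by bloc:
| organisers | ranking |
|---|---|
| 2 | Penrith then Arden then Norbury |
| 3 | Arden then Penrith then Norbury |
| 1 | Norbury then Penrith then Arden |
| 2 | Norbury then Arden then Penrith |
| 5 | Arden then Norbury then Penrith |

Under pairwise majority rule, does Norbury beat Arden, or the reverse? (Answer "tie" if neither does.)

Ballots ranking Norbury above Arden: 1 + 2 = 3.
Ballots ranking Arden above Norbury: 13 − 3 = 10.
Arden wins the head-to-head 10–3.

Arden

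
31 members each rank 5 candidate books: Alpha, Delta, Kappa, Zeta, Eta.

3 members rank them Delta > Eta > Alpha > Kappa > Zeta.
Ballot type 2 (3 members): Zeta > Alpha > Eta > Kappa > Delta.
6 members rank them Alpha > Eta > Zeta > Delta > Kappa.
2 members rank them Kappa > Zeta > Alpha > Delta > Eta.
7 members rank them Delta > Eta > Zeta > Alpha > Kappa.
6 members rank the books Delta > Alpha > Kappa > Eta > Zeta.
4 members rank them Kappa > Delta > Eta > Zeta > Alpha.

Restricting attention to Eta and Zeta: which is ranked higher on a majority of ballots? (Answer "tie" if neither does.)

Eta

Ballots ranking Eta above Zeta: 3 + 6 + 7 + 6 + 4 = 26.
Ballots ranking Zeta above Eta: 31 − 26 = 5.
Eta wins the head-to-head 26–5.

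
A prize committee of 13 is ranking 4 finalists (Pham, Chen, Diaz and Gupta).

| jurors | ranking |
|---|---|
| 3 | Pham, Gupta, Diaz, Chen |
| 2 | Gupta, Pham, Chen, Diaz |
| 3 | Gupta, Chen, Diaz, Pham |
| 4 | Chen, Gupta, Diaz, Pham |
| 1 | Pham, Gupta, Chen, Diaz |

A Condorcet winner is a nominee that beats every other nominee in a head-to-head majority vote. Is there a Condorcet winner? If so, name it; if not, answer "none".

Gupta

Check each pair by majority over 13 ballots:
Pham vs Chen: Pham preferred on 3+2+1 = 6 ballots; Chen wins 7–6.
Pham vs Diaz: Pham is ranked higher on 3+2+1 = 6 ballots, Diaz on 7. Diaz wins 7–6.
Pham vs Gupta: 3+1 = 4 for Pham, 9 for Gupta — Gupta by 9–4.
Chen vs Diaz: Chen preferred on 2+3+4+1 = 10 ballots; Chen wins 10–3.
Chen vs Gupta: 4 for Chen, 9 for Gupta — Gupta by 9–4.
Diaz vs Gupta: 0 to 13, Gupta.
Gupta wins every pairwise contest, so Gupta is the Condorcet winner.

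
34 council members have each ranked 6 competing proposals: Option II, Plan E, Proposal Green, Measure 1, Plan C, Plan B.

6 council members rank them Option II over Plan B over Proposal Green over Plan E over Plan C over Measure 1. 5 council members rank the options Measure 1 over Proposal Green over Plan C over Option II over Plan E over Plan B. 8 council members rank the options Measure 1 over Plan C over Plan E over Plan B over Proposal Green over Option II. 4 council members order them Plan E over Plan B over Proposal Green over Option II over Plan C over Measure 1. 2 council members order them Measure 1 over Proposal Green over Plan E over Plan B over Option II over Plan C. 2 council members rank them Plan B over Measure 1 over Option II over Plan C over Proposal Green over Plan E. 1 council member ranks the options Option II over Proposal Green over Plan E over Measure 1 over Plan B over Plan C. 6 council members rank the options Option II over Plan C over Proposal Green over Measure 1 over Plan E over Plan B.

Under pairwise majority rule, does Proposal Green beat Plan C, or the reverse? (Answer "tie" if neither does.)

Ballots ranking Proposal Green above Plan C: 6 + 5 + 4 + 2 + 1 = 18.
Ballots ranking Plan C above Proposal Green: 34 − 18 = 16.
Proposal Green wins the head-to-head 18–16.

Proposal Green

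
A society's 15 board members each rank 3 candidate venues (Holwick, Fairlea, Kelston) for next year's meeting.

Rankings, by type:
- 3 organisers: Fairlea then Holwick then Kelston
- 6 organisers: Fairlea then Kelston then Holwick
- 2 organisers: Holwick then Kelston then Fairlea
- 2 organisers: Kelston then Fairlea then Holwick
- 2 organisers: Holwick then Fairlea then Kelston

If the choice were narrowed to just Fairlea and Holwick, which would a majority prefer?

Fairlea

Ballots ranking Fairlea above Holwick: 3 + 6 + 2 = 11.
Ballots ranking Holwick above Fairlea: 15 − 11 = 4.
Fairlea wins the head-to-head 11–4.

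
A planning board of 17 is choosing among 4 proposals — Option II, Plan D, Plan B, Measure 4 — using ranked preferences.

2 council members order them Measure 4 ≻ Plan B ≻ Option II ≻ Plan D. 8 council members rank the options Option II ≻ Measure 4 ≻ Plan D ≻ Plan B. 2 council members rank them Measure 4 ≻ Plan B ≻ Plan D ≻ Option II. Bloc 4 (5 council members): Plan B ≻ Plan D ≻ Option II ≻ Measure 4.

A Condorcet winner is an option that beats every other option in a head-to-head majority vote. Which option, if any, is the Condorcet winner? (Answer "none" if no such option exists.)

Check each pair by majority over 17 ballots:
Option II vs Plan D: Option II is ranked higher on 2+8 = 10 ballots, Plan D on 7. Option II wins 10–7.
Option II vs Plan B: Option II preferred on 8 ballots; Plan B wins 9–8.
Option II vs Measure 4: Option II preferred on 8+5 = 13 ballots; Option II wins 13–4.
Plan D vs Plan B: Plan D preferred on 8 ballots; Plan B wins 9–8.
Plan D vs Measure 4: Plan D preferred on 5 ballots; Measure 4 wins 12–5.
Plan B vs Measure 4: Plan B is ranked higher on 5 ballots, Measure 4 on 12. Measure 4 wins 12–5.
Each option drops at least one matchup (Option II loses to Plan B; Plan D loses to Option II; Plan B loses to Measure 4; Measure 4 loses to Option II); the cycle Option II > Measure 4 > Plan B > Option II rules out a Condorcet winner.

none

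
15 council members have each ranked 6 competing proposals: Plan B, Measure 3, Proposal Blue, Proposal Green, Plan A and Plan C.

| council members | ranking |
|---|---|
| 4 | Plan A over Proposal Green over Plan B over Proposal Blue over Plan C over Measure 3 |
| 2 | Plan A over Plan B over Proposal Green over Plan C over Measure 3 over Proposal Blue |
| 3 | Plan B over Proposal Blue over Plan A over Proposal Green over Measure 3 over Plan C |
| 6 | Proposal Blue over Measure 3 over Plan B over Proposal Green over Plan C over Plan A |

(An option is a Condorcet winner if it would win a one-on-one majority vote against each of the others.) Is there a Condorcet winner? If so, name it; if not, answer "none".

Plan B

Check each pair by majority over 15 ballots:
Plan B vs Measure 3: Plan B wins 9–6.
Plan B–Proposal Blue: Plan B 9–6.
Plan B vs Proposal Green: Plan B wins 11–4.
Plan B–Plan A: Plan B 9–6.
Plan B vs Plan C: Plan B, 15–0.
Measure 3–Proposal Blue: Proposal Blue 13–2.
Measure 3–Proposal Green: Proposal Green 9–6.
Measure 3 vs Plan A: Plan A, 9–6.
Measure 3–Plan C: Measure 3 9–6.
Proposal Blue–Proposal Green: Proposal Blue 9–6.
Proposal Blue vs Plan A: Proposal Blue wins 9–6.
Proposal Blue vs Plan C: Proposal Blue wins 13–2.
Proposal Green vs Plan A: Plan A wins 9–6.
Proposal Green vs Plan C: Proposal Green, 15–0.
Plan A vs Plan C: Plan A, 9–6.
Plan B defeats every rival head-to-head and is the Condorcet winner.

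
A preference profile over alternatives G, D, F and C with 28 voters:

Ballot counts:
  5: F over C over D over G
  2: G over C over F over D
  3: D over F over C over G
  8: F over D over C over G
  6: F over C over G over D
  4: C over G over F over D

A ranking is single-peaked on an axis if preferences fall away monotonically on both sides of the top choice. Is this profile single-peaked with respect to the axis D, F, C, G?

Axis positions: D=1, F=2, C=3, G=4.
Type 1 (peak F at position 2): ranking walks positions 2-3-1-4, expanding outward from the peak — single-peaked.
Type 2 (peak G at position 4): ranking walks positions 4-3-2-1, expanding outward from the peak — single-peaked.
Type 3 (peak D at position 1): ranking walks positions 1-2-3-4, expanding outward from the peak — single-peaked.
Type 4 (peak F at position 2): ranking walks positions 2-1-3-4, expanding outward from the peak — single-peaked.
Type 5 (peak F at position 2): ranking walks positions 2-3-4-1, expanding outward from the peak — single-peaked.
Type 6 (peak C at position 3): ranking walks positions 3-4-2-1, expanding outward from the peak — single-peaked.
Every ranking is single-peaked on this axis.

yes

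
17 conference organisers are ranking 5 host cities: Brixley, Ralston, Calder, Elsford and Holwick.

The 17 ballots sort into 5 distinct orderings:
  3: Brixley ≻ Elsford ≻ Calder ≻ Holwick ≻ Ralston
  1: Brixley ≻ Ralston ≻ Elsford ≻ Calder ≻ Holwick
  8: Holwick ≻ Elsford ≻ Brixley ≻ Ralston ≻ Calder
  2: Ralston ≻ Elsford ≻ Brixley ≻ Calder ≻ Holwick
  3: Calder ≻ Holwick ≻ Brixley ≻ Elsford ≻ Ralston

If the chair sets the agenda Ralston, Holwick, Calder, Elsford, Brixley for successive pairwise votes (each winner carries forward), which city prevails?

Round 1: Ralston vs Holwick — 3–14, Holwick advances.
Round 2: Holwick vs Calder — 8–9, Calder advances.
Round 3: Calder vs Elsford — 3–14, Elsford advances.
Round 4: Elsford vs Brixley — 10–7, Elsford advances.
The agenda winner is Elsford.

Elsford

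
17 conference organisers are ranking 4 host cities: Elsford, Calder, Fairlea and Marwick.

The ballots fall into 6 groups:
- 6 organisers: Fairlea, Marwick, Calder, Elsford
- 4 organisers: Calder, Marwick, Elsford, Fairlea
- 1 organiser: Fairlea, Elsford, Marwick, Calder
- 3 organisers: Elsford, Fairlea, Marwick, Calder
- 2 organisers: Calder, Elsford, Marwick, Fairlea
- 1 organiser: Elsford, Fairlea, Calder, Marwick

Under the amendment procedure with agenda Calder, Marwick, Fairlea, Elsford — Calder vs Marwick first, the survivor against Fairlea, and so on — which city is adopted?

Round 1: Calder vs Marwick — 7–10, Marwick advances.
Round 2: Marwick vs Fairlea — 6–11, Fairlea advances.
Round 3: Fairlea vs Elsford — 7–10, Elsford advances.
The agenda winner is Elsford.

Elsford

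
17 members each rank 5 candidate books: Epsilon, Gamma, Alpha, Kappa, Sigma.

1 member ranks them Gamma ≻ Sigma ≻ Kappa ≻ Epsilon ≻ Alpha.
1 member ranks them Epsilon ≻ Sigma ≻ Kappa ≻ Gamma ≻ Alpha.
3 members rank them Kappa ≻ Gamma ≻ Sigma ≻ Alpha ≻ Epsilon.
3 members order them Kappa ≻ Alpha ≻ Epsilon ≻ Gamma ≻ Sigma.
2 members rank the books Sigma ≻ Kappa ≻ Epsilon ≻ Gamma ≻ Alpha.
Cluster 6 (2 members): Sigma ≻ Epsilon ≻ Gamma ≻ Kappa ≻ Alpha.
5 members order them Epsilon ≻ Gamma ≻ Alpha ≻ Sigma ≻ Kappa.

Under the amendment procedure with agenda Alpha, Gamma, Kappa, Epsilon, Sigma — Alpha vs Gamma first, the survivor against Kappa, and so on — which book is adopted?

Round 1: Alpha vs Gamma — 3–14, Gamma advances.
Round 2: Gamma vs Kappa — 8–9, Kappa advances.
Round 3: Kappa vs Epsilon — 9–8, Kappa advances.
Round 4: Kappa vs Sigma — 6–11, Sigma advances.
Sigma survives the agenda.

Sigma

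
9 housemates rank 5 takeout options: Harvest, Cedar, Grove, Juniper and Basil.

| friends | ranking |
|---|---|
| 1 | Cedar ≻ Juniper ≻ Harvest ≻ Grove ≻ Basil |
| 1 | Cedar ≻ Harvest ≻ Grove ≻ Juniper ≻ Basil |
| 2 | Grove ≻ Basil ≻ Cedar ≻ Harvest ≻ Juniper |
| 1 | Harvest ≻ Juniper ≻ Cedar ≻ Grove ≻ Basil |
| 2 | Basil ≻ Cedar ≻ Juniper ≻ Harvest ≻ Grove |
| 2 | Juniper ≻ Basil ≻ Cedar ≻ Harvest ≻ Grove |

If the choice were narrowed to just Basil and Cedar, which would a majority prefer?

Ballots ranking Basil above Cedar: 2 + 2 + 2 = 6.
Ballots ranking Cedar above Basil: 9 − 6 = 3.
Basil wins the head-to-head 6–3.

Basil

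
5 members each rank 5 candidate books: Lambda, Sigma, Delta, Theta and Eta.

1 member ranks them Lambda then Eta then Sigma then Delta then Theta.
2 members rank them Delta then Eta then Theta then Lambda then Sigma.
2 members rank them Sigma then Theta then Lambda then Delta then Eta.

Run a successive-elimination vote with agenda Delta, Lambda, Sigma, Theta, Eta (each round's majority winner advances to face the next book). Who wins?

Round 1: Delta vs Lambda — 2–3, Lambda advances.
Round 2: Lambda vs Sigma — 3–2, Lambda advances.
Round 3: Lambda vs Theta — 1–4, Theta advances.
Round 4: Theta vs Eta — 2–3, Eta advances.
Eta survives the agenda.

Eta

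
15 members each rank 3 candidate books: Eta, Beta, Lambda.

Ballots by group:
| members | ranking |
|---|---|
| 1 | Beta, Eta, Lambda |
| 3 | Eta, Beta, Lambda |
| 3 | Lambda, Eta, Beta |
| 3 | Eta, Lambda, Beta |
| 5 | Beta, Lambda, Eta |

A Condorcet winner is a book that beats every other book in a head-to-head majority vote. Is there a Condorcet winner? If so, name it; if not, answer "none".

Pairwise majorities:
Eta vs Beta: Eta is ranked higher on 3+3+3 = 9 ballots, Beta on 6. Eta wins 9–6.
Eta vs Lambda: Lambda wins 8–7.
Beta vs Lambda: 9 to 6, Beta.
Each book drops at least one matchup (Eta loses to Lambda; Beta loses to Eta; Lambda loses to Beta); the cycle Eta > Beta > Lambda > Eta rules out a Condorcet winner.

none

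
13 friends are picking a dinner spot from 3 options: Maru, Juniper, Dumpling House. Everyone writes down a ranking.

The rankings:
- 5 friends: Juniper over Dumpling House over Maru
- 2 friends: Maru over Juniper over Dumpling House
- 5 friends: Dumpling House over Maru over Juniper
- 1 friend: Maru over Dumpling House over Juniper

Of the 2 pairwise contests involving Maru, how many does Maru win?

Maru against each rival (13 friends):
Maru vs Juniper: 2+5+1 = 8 for Maru, 5 for Juniper — Maru by 8–5.
Maru vs Dumpling House: Maru preferred on 2+1 = 3 ballots; Dumpling House wins 10–3.
Maru beats Juniper; loses to Dumpling House — 1 pairwise win.

1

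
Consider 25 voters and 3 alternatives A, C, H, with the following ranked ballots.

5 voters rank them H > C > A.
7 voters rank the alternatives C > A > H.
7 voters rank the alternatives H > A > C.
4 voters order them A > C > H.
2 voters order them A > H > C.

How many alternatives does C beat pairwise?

C against each rival (25 voters):
C vs A: A wins 13–12.
C vs H: 7+4 = 11 for C, 14 for H — H by 14–11.
C beats no one; loses to A, H — 0 pairwise wins.

0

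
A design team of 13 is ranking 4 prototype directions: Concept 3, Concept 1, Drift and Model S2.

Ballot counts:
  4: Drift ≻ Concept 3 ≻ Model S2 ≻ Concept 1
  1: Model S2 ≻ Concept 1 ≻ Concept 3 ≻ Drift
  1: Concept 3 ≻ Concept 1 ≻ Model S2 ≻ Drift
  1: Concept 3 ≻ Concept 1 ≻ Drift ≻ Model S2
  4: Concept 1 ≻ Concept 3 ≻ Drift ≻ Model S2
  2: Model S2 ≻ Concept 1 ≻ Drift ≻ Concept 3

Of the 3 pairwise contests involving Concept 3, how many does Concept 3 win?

2

Concept 3 against each rival (13 engineers):
Concept 3 vs Concept 1: Concept 1, 7–6.
Concept 3 vs Drift: Concept 3 wins 7–6.
Concept 3–Model S2: Concept 3 10–3.
Concept 3 beats Drift, Model S2; loses to Concept 1 — 2 pairwise wins.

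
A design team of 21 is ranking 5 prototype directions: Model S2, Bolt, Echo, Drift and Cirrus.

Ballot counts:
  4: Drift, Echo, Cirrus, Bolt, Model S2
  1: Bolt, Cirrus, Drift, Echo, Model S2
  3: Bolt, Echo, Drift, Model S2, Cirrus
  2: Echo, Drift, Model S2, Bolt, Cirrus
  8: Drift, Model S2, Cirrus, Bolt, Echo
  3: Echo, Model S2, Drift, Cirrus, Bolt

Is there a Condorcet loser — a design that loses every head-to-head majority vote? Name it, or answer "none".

none

Head-to-head results (21 engineers):
Model S2 vs Bolt: 2+8+3 = 13 for Model S2, 8 for Bolt — Model S2 by 13–8.
Model S2 vs Echo: Model S2 preferred on 8 ballots; Echo wins 13–8.
Model S2 vs Drift: Model S2 preferred on 3 ballots; Drift wins 18–3.
Model S2 vs Cirrus: 16 to 5, Model S2.
Bolt vs Echo: Bolt, 12–9.
Bolt vs Drift: Drift, 17–4.
Bolt vs Cirrus: Bolt is ranked higher on 1+3+2 = 6 ballots, Cirrus on 15. Cirrus wins 15–6.
Echo vs Drift: 3+2+3 = 8 for Echo, 13 for Drift — Drift by 13–8.
Echo vs Cirrus: Echo preferred on 4+3+2+3 = 12 ballots; Echo wins 12–9.
Drift vs Cirrus: Drift is ranked higher on 4+3+2+8+3 = 20 ballots, Cirrus on 1. Drift wins 20–1.
Each design has at least one pairwise win (Model S2 beats Bolt; Bolt beats Echo; Echo beats Model S2; Drift beats Model S2; Cirrus beats Bolt) — no Condorcet loser.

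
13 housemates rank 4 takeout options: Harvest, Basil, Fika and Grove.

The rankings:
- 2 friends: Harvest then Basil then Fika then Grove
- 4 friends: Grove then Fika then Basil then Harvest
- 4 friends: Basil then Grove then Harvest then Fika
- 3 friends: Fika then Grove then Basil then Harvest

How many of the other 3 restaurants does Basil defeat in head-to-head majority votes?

Basil against each rival (13 friends):
Basil vs Harvest: Basil wins 11–2.
Basil–Fika: Fika 7–6.
Basil vs Grove: Basil is ranked higher on 2+4 = 6 ballots, Grove on 7. Grove wins 7–6.
Basil beats Harvest; loses to Fika, Grove — 1 pairwise win.

1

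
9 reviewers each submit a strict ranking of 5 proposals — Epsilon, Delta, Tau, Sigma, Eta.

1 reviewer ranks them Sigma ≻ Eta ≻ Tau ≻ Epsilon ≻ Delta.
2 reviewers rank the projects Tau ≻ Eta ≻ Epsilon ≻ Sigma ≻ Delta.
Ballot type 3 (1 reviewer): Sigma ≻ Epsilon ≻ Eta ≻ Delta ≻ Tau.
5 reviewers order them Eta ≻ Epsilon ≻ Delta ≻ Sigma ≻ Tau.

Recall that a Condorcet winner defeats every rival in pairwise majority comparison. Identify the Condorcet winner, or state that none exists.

Pairwise majorities:
Epsilon vs Delta: Epsilon is ranked higher on 1+2+1+5 = 9 ballots, Delta on 0. Epsilon wins 9–0.
Epsilon vs Tau: 6 to 3, Epsilon.
Epsilon vs Sigma: Epsilon is ranked higher on 2+5 = 7 ballots, Sigma on 2. Epsilon wins 7–2.
Epsilon vs Eta: Epsilon is ranked higher on 1 ballot, Eta on 8. Eta wins 8–1.
Delta vs Tau: Delta is ranked higher on 1+5 = 6 ballots, Tau on 3. Delta wins 6–3.
Delta vs Sigma: 5 for Delta, 4 for Sigma — Delta by 5–4.
Delta vs Eta: Delta preferred on 0 ballots; Eta wins 9–0.
Tau vs Sigma: Tau is ranked higher on 2 ballots, Sigma on 7. Sigma wins 7–2.
Tau vs Eta: 2 to 7, Eta.
Sigma vs Eta: Sigma preferred on 1+1 = 2 ballots; Eta wins 7–2.
Eta beats each of Epsilon, Delta, Tau, Sigma — Eta is the Condorcet winner.

Eta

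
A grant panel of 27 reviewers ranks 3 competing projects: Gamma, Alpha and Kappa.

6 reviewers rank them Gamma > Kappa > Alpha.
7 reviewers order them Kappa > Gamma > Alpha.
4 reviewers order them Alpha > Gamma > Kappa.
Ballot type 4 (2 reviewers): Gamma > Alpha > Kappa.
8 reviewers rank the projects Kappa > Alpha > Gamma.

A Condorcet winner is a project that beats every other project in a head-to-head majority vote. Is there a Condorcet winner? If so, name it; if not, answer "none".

Check each pair by majority over 27 ballots:
Gamma–Alpha: Gamma 15–12.
Gamma vs Kappa: Kappa, 15–12.
Alpha vs Kappa: Kappa wins 21–6.
Kappa defeats every rival head-to-head and is the Condorcet winner.

Kappa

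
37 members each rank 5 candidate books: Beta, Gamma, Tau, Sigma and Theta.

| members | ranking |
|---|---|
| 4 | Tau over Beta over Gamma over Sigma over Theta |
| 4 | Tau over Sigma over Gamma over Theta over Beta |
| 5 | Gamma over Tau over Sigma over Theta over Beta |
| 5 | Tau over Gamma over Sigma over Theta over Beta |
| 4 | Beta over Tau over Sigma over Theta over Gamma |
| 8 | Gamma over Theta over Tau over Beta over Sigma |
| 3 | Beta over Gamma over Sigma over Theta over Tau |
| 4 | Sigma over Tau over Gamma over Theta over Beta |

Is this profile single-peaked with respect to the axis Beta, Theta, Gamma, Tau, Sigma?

no

Axis positions: Beta=1, Theta=2, Gamma=3, Tau=4, Sigma=5.
Cluster 1: ranking walks positions 4-1-3-5-2; Beta is ranked above Gamma even though Gamma lies between Beta and the peak Tau on the axis — preferences dip and rise again. Not single-peaked.
Cluster 2 (peak Tau at position 4): ranking walks positions 4-5-3-2-1, expanding outward from the peak — single-peaked.
Cluster 3 (peak Gamma at position 3): ranking walks positions 3-4-5-2-1, expanding outward from the peak — single-peaked.
Cluster 4 (peak Tau at position 4): ranking walks positions 4-3-5-2-1, expanding outward from the peak — single-peaked.
Cluster 5: ranking walks positions 1-4-5-2-3; Tau is ranked above Theta even though Theta lies between Tau and the peak Beta on the axis — preferences dip and rise again. Not single-peaked.
Cluster 6 (peak Gamma at position 3): ranking walks positions 3-2-4-1-5, expanding outward from the peak — single-peaked.
Cluster 7: ranking walks positions 1-3-5-2-4; Gamma is ranked above Theta even though Theta lies between Gamma and the peak Beta on the axis — preferences dip and rise again. Not single-peaked.
Cluster 8 (peak Sigma at position 5): ranking walks positions 5-4-3-2-1, expanding outward from the peak — single-peaked.
Cluster 1 violates single-peakedness, so the profile is not single-peaked on this axis.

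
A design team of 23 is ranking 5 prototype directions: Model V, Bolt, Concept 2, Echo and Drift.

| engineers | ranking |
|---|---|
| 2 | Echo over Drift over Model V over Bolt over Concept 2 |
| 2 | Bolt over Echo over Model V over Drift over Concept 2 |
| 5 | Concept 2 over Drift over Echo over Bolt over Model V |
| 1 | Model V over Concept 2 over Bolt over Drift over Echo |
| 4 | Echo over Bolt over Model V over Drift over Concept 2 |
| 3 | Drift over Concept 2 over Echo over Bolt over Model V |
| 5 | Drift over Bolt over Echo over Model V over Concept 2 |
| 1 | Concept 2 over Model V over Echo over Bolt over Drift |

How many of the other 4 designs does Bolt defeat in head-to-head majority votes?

Bolt against each rival (23 engineers):
Bolt vs Model V: 19 to 4, Bolt.
Bolt vs Concept 2: Bolt wins 13–10.
Bolt vs Echo: Echo, 15–8.
Bolt vs Drift: 2+1+4+1 = 8 for Bolt, 15 for Drift — Drift by 15–8.
Bolt beats Model V, Concept 2; loses to Echo, Drift — 2 pairwise wins.

2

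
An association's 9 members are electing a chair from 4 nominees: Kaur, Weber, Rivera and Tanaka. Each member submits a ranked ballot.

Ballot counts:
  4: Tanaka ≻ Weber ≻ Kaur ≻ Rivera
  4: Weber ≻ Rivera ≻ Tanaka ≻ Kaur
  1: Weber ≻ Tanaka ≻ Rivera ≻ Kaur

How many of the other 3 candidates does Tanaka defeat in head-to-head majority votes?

Tanaka against each rival (9 voters):
Tanaka vs Kaur: 9 to 0, Tanaka.
Tanaka–Weber: Weber 5–4.
Tanaka vs Rivera: Tanaka, 5–4.
Tanaka beats Kaur, Rivera; loses to Weber — 2 pairwise wins.

2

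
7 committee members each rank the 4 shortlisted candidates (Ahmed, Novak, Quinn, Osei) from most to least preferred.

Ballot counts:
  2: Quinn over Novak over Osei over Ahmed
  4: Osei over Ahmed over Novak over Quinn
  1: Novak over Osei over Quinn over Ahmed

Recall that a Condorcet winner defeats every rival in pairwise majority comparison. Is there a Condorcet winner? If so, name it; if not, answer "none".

Osei

Check each pair by majority over 7 ballots:
Ahmed vs Novak: Ahmed preferred on 4 ballots; Ahmed wins 4–3.
Ahmed vs Quinn: Ahmed preferred on 4 ballots; Ahmed wins 4–3.
Ahmed vs Osei: Ahmed is ranked higher on 0 ballots, Osei on 7. Osei wins 7–0.
Novak vs Quinn: Novak preferred on 4+1 = 5 ballots; Novak wins 5–2.
Novak vs Osei: 2+1 = 3 for Novak, 4 for Osei — Osei by 4–3.
Quinn vs Osei: Quinn preferred on 2 ballots; Osei wins 5–2.
Osei defeats every rival head-to-head and is the Condorcet winner.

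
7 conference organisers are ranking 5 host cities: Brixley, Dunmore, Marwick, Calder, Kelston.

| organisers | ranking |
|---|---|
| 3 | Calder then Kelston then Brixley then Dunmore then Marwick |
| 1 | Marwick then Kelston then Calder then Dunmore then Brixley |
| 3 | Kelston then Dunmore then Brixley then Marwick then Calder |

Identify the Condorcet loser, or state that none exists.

none

Head-to-head results (7 organisers):
Brixley vs Dunmore: 3 to 4, Dunmore.
Brixley–Marwick: Brixley 6–1.
Brixley vs Calder: Brixley preferred on 3 ballots; Calder wins 4–3.
Brixley vs Kelston: 0 to 7, Kelston.
Dunmore vs Marwick: Dunmore wins 6–1.
Dunmore vs Calder: Dunmore preferred on 3 ballots; Calder wins 4–3.
Dunmore vs Kelston: 0 for Dunmore, 7 for Kelston — Kelston by 7–0.
Marwick vs Calder: Marwick, 4–3.
Marwick–Kelston: Kelston 6–1.
Calder vs Kelston: 3 for Calder, 4 for Kelston — Kelston by 4–3.
Each city has at least one pairwise win (Brixley beats Marwick; Dunmore beats Brixley; Marwick beats Calder; Calder beats Brixley; Kelston beats Brixley) — no Condorcet loser.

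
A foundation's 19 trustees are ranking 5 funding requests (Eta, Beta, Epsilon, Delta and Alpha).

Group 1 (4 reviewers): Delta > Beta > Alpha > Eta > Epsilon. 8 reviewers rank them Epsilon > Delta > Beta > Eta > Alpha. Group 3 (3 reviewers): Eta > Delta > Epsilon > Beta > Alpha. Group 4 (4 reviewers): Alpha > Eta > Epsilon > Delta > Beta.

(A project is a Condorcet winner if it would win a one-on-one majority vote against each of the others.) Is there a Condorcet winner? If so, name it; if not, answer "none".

Check each pair by majority over 19 ballots:
Eta vs Beta: Beta wins 12–7.
Eta vs Epsilon: Eta wins 11–8.
Eta vs Delta: Eta is ranked higher on 3+4 = 7 ballots, Delta on 12. Delta wins 12–7.
Eta–Alpha: Eta 11–8.
Beta vs Epsilon: 4 to 15, Epsilon.
Beta vs Delta: Delta, 19–0.
Beta vs Alpha: Beta, 15–4.
Epsilon vs Delta: Epsilon is ranked higher on 8+4 = 12 ballots, Delta on 7. Epsilon wins 12–7.
Epsilon vs Alpha: 11 to 8, Epsilon.
Delta vs Alpha: Delta, 15–4.
Each project drops at least one matchup (Eta loses to Beta; Beta loses to Epsilon; Epsilon loses to Eta; Delta loses to Epsilon; Alpha loses to Eta); the cycle Eta > Epsilon > Beta > Eta rules out a Condorcet winner.

none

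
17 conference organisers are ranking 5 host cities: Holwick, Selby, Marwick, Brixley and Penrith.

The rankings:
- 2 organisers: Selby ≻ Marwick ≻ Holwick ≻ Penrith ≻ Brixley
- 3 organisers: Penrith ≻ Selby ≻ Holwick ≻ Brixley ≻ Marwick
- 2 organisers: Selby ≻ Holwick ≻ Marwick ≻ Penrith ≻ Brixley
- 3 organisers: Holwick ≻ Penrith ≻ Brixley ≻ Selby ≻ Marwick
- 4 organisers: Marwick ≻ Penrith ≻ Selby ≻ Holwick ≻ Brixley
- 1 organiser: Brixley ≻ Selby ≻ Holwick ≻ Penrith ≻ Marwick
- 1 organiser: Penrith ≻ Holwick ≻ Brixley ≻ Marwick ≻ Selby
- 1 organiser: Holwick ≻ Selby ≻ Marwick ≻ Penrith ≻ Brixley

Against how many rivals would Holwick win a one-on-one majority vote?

3

Holwick against each rival (17 organisers):
Holwick vs Selby: Holwick preferred on 3+1+1 = 5 ballots; Selby wins 12–5.
Holwick–Marwick: Holwick 11–6.
Holwick vs Brixley: Holwick, 16–1.
Holwick vs Penrith: Holwick wins 9–8.
Holwick beats Marwick, Brixley, Penrith; loses to Selby — 3 pairwise wins.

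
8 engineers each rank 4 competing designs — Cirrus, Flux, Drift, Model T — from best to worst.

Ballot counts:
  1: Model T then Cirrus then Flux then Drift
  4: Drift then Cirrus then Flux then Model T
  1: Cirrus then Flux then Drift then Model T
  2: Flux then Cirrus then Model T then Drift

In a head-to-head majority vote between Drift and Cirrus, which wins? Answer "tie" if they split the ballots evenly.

Ballots ranking Drift above Cirrus: 4.
Ballots ranking Cirrus above Drift: 8 − 4 = 4.
4–4: the pair ties.

tie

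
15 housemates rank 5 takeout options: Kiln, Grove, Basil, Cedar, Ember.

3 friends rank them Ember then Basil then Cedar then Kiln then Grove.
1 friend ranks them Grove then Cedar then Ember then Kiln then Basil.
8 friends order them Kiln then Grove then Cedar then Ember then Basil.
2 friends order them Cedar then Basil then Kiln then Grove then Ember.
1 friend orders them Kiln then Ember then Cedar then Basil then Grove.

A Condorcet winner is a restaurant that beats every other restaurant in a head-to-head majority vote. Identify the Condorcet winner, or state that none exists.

Kiln

Check each pair by majority over 15 ballots:
Kiln vs Grove: Kiln wins 14–1.
Kiln vs Basil: Kiln, 10–5.
Kiln–Cedar: Kiln 9–6.
Kiln vs Ember: Kiln, 11–4.
Grove vs Basil: Grove wins 9–6.
Grove vs Cedar: Grove wins 9–6.
Grove–Ember: Grove 11–4.
Basil vs Cedar: Cedar wins 12–3.
Basil vs Ember: Ember wins 13–2.
Cedar vs Ember: Cedar wins 11–4.
Kiln defeats every rival head-to-head and is the Condorcet winner.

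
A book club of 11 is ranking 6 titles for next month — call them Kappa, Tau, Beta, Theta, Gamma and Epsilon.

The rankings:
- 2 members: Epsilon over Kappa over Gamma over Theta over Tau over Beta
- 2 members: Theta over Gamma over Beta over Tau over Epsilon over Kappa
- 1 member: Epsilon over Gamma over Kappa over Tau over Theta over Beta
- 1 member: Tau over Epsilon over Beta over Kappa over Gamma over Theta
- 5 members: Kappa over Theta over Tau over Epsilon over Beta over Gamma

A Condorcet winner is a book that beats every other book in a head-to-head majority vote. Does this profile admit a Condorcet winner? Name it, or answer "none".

none

Check each pair by majority over 11 ballots:
Kappa vs Tau: Kappa, 8–3.
Kappa–Beta: Kappa 8–3.
Kappa–Theta: Kappa 9–2.
Kappa vs Gamma: Kappa is ranked higher on 2+1+5 = 8 ballots, Gamma on 3. Kappa wins 8–3.
Kappa vs Epsilon: 5 to 6, Epsilon.
Tau vs Beta: Tau wins 9–2.
Tau vs Theta: Theta wins 9–2.
Tau vs Gamma: Tau, 6–5.
Tau vs Epsilon: Tau is ranked higher on 2+1+5 = 8 ballots, Epsilon on 3. Tau wins 8–3.
Beta vs Theta: Beta is ranked higher on 1 ballot, Theta on 10. Theta wins 10–1.
Beta vs Gamma: Beta, 6–5.
Beta vs Epsilon: Epsilon wins 9–2.
Theta–Gamma: Theta 7–4.
Theta vs Epsilon: Theta wins 7–4.
Gamma vs Epsilon: Epsilon wins 9–2.
No book is unbeaten: Kappa loses to Epsilon; Tau loses to Kappa; Beta loses to Kappa; Theta loses to Kappa; Gamma loses to Kappa; Epsilon loses to Tau. In particular Kappa → Tau → Epsilon → Kappa is a majority cycle — no Condorcet winner exists.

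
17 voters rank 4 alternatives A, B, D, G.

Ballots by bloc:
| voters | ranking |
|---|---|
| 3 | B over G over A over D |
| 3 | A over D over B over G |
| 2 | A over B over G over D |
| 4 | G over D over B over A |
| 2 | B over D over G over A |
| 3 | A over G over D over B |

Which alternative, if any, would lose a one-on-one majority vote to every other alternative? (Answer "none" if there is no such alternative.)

Head-to-head results (17 voters):
A vs B: B, 9–8.
A vs D: A, 11–6.
A vs G: A preferred on 3+2+3 = 8 ballots; G wins 9–8.
B vs D: 7 to 10, D.
B vs G: B, 10–7.
D vs G: D preferred on 3+2 = 5 ballots; G wins 12–5.
No alternative is winless: A beats D; B beats A; D beats B; G beats A. There is no Condorcet loser.

none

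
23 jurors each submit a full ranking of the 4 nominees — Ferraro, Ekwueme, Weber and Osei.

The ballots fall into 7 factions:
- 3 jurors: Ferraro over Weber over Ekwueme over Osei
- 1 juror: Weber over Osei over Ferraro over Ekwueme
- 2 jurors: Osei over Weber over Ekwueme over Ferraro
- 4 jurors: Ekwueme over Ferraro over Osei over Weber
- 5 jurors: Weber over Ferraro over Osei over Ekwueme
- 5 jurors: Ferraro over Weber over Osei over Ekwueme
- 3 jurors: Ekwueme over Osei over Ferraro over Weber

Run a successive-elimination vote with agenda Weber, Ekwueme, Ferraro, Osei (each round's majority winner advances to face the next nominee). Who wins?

Round 1: Weber vs Ekwueme — 16–7, Weber advances.
Round 2: Weber vs Ferraro — 8–15, Ferraro advances.
Round 3: Ferraro vs Osei — 17–6, Ferraro advances.
The agenda winner is Ferraro.

Ferraro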